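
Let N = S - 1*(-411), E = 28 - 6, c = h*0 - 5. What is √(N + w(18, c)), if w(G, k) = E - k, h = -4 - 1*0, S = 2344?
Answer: √2782 ≈ 52.745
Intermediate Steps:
h = -4 (h = -4 + 0 = -4)
c = -5 (c = -4*0 - 5 = 0 - 5 = -5)
E = 22
w(G, k) = 22 - k
N = 2755 (N = 2344 - 1*(-411) = 2344 + 411 = 2755)
√(N + w(18, c)) = √(2755 + (22 - 1*(-5))) = √(2755 + (22 + 5)) = √(2755 + 27) = √2782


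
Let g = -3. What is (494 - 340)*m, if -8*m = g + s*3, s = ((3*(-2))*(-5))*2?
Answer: -13629/4 ≈ -3407.3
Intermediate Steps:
s = 60 (s = -6*(-5)*2 = 30*2 = 60)
m = -177/8 (m = -(-3 + 60*3)/8 = -(-3 + 180)/8 = -⅛*177 = -177/8 ≈ -22.125)
(494 - 340)*m = (494 - 340)*(-177/8) = 154*(-177/8) = -13629/4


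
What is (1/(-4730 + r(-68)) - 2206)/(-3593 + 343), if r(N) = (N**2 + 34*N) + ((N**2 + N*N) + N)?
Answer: 14916971/21976500 ≈ 0.67877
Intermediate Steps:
r(N) = 3*N**2 + 35*N (r(N) = (N**2 + 34*N) + ((N**2 + N**2) + N) = (N**2 + 34*N) + (2*N**2 + N) = (N**2 + 34*N) + (N + 2*N**2) = 3*N**2 + 35*N)
(1/(-4730 + r(-68)) - 2206)/(-3593 + 343) = (1/(-4730 - 68*(35 + 3*(-68))) - 2206)/(-3593 + 343) = (1/(-4730 - 68*(35 - 204)) - 2206)/(-3250) = (1/(-4730 - 68*(-169)) - 2206)*(-1/3250) = (1/(-4730 + 11492) - 2206)*(-1/3250) = (1/6762 - 2206)*(-1/3250) = -14916971/6762*(-1/3250) = 14916971/21976500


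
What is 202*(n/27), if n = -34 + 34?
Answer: 0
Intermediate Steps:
n = 0
202*(n/27) = 202*(0/27) = 202*(0*(1/27)) = 202*0 = 0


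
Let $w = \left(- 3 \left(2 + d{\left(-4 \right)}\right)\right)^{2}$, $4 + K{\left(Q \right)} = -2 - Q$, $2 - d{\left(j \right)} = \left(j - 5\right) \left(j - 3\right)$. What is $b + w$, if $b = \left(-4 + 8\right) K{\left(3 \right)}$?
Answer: $31293$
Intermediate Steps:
$d{\left(j \right)} = 2 - \left(-5 + j\right) \left(-3 + j\right)$ ($d{\left(j \right)} = 2 - \left(j - 5\right) \left(j - 3\right) = 2 - \left(-5 + j\right) \left(-3 + j\right)$)
$K{\left(Q \right)} = -6 - Q$ ($K{\left(Q \right)} = -4 - \left(2 + Q\right) = -6 - Q$)
$w = 31329$ ($w = \left(- 3 \left(2 - 61\right)\right)^{2} = \left(\left(-3\right) \left(-59\right)\right)^{2} = 177^{2} = 31329$)
$b = -36$ ($b = \left(-4 + 8\right) \left(-6 - 3\right) = 4 \left(-6 - 3\right) = 4 \left(-9\right) = -36$)
$b + w = -36 + 31329 = 31293$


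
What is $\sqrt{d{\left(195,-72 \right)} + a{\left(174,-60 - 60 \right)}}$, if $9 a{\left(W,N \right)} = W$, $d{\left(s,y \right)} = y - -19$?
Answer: $\frac{i \sqrt{303}}{3} \approx 5.8023 i$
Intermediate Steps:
$d{\left(s,y \right)} = 19 + y$ ($d{\left(s,y \right)} = y + 19 = 19 + y$)
$a{\left(W,N \right)} = \frac{W}{9}$
$\sqrt{d{\left(195,-72 \right)} + a{\left(174,-60 - 60 \right)}} = \sqrt{\left(19 - 72\right) + \frac{1}{9} \cdot 174} = \sqrt{-53 + \frac{58}{3}} = \sqrt{- \frac{101}{3}} = \frac{i \sqrt{303}}{3}$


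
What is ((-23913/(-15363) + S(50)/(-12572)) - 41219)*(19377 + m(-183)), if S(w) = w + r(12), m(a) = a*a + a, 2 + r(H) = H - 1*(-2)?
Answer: -7766730641309933/3576734 ≈ -2.1715e+9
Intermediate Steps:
r(H) = H (r(H) = -2 + (H - 1*(-2)) = -2 + (H + 2) = -2 + (2 + H) = H)
m(a) = a + a² (m(a) = a² + a = a + a²)
S(w) = 12 + w (S(w) = w + 12 = 12 + w)
((-23913/(-15363) + S(50)/(-12572)) - 41219)*(19377 + m(-183)) = ((-23913/(-15363) + (12 + 50)/(-12572)) - 41219)*(19377 - 183*(1 - 183)) = ((-23913*(-1/15363) + 62*(-1/12572)) - 41219)*(19377 - 183*(-182)) = ((2657/1707 - 31/6286) - 41219)*(19377 + 33306) = (16648985/10730202 - 41219)*52683 = -442271547253/10730202*52683 = -7766730641309933/3576734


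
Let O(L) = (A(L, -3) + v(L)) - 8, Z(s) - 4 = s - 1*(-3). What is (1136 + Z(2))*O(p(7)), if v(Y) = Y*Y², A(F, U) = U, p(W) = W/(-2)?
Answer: -493495/8 ≈ -61687.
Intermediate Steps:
p(W) = -W/2 (p(W) = W*(-½) = -W/2)
v(Y) = Y³
Z(s) = 7 + s (Z(s) = 4 + (s - 1*(-3)) = 4 + (s + 3) = 4 + (3 + s) = 7 + s)
O(L) = -11 + L³ (O(L) = (-3 + L³) - 8 = -11 + L³)
(1136 + Z(2))*O(p(7)) = (1136 + (7 + 2))*(-11 + (-½*7)³) = (1136 + 9)*(-11 + (-7/2)³) = 1145*(-11 - 343/8) = 1145*(-431/8) = -493495/8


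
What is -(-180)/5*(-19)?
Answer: -684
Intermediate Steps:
-(-180)/5*(-19) = -12*(-3)*(-19) = 36*(-19) = -684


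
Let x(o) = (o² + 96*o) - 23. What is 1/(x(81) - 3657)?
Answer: 1/10657 ≈ 9.3835e-5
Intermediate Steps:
x(o) = -23 + o² + 96*o
1/(x(81) - 3657) = 1/((-23 + 81² + 96*81) - 3657) = 1/((-23 + 6561 + 7776) - 3657) = 1/(14314 - 3657) = 1/10657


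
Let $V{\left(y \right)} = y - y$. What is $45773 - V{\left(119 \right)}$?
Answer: $45773$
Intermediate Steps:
$V{\left(y \right)} = 0$
$45773 - V{\left(119 \right)} = 45773 - 0 = 45773 + 0 = 45773$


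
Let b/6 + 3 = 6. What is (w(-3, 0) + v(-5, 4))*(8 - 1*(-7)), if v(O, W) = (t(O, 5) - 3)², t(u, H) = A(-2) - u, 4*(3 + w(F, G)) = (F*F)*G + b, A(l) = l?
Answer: 45/2 ≈ 22.500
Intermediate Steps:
b = 18 (b = -18 + 6*6 = -18 + 36 = 18)
w(F, G) = 3/2 + G*F²/4 (w(F, G) = -3 + ((F*F)*G + 18)/4 = -3 + (F²*G + 18)/4 = -3 + (G*F² + 18)/4 = -3 + (18 + G*F²)/4 = -3 + (9/2 + G*F²/4) = 3/2 + G*F²/4)
t(u, H) = -2 - u
v(O, W) = (-5 - O)² (v(O, W) = ((-2 - O) - 3)² = (-5 - O)²)
(w(-3, 0) + v(-5, 4))*(8 - 1*(-7)) = ((3/2 + (¼)*0*(-3)²) + (5 - 5)²)*(8 - 1*(-7)) = ((3/2 + (¼)*0*9) + 0²)*(8 + 7) = ((3/2 + 0) + 0)*15 = (3/2 + 0)*15 = (3/2)*15 = 45/2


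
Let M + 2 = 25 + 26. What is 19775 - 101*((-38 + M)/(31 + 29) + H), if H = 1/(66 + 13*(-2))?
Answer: 474095/24 ≈ 19754.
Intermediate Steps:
M = 49 (M = -2 + (25 + 26) = -2 + 51 = 49)
H = 1/40 (H = 1/(66 - 26) = 1/40 ≈ 0.025000)
19775 - 101*((-38 + M)/(31 + 29) + H) = 19775 - 101*((-38 + 49)/(31 + 29) + 1/40) = 19775 - 101*(11/60 + 1/40) = 19775 - 101*5/24 = 19775 - 505/24 = 474095/24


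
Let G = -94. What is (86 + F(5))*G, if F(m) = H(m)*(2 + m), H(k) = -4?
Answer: -5452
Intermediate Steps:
F(m) = -8 - 4*m (F(m) = -4*(2 + m) = -8 - 4*m)
(86 + F(5))*G = (86 + (-8 - 4*5))*(-94) = (86 + (-8 - 20))*(-94) = (86 - 28)*(-94) = 58*(-94) = -5452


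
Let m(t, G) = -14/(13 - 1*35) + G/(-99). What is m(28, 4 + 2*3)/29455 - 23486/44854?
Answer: -34241927804/65398141215 ≈ -0.52359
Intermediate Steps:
m(t, G) = 7/11 - G/99 (m(t, G) = -14/(13 - 35) + G*(-1/99) = -14/(-22) - G/99 = -14*(-1/22) - G/99 = 7/11 - G/99)
m(28, 4 + 2*3)/29455 - 23486/44854 = (7/11 - (4 + 2*3)/99)/29455 - 23486/44854 = (7/11 - (4 + 6)/99)*(1/29455) - 23486*1/44854 = (7/11 - 1/99*10)*(1/29455) - 11743/22427 = (7/11 - 10/99)*(1/29455) - 11743/22427 = (53/99)*(1/29455) - 11743/22427 = 53/2916045 - 11743/22427 = -34241927804/65398141215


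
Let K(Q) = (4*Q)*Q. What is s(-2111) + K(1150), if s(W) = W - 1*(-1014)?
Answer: 5288903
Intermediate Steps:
s(W) = 1014 + W (s(W) = W + 1014 = 1014 + W)
K(Q) = 4*Q²
s(-2111) + K(1150) = (1014 - 2111) + 4*1150² = -1097 + 4*1322500 = -1097 + 5290000 = 5288903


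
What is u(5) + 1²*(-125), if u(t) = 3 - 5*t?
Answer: -147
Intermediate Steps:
u(5) + 1²*(-125) = (3 - 5*5) + 1²*(-125) = (3 - 25) + 1*(-125) = -22 - 125 = -147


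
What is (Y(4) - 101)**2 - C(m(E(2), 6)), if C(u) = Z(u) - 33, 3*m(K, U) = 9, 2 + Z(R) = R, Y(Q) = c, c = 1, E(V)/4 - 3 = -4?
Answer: 10032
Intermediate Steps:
E(V) = -4 (E(V) = 12 + 4*(-4) = 12 - 16 = -4)
Y(Q) = 1
Z(R) = -2 + R
m(K, U) = 3 (m(K, U) = (1/3)*9 = 3)
C(u) = -35 + u (C(u) = (-2 + u) - 33 = -35 + u)
(Y(4) - 101)**2 - C(m(E(2), 6)) = (1 - 101)**2 - (-35 + 3) = (-100)**2 - 1*(-32) = 10000 + 32 = 10032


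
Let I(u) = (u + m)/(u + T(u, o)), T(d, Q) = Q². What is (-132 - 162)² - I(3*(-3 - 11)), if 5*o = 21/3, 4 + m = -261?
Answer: 86514761/1001 ≈ 86428.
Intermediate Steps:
m = -265 (m = -4 - 261 = -265)
o = 7/5 (o = (21/3)/5 = (21*(⅓))/5 = (⅕)*7 = 7/5 ≈ 1.4000)
I(u) = (-265 + u)/(49/25 + u) (I(u) = (u - 265)/(u + (7/5)²) = (-265 + u)/(u + 49/25) = (-265 + u)/(49/25 + u))
(-132 - 162)² - I(3*(-3 - 11)) = (-132 - 162)² - 25*(-265 + 3*(-3 - 11))/(49 + 25*(3*(-3 - 11))) = (-294)² - 25*(-265 + 3*(-14))/(49 + 25*(3*(-14))) = 86436 - 25*(-265 - 42)/(49 + 25*(-42)) = 86436 - 25*(-307)/(49 - 1050) = 86436 - 25*(-307)/(-1001) = 86436 - 25*(-1)*(-307)/1001 = 86436 - 1*7675/1001 = 86436 - 7675/1001 = 86514761/1001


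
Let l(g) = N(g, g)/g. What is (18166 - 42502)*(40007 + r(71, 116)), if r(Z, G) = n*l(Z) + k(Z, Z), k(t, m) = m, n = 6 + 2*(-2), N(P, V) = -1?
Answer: -69248964096/71 ≈ -9.7534e+8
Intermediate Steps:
n = 2 (n = 6 - 4 = 2)
l(g) = -1/g
r(Z, G) = Z - 2/Z (r(Z, G) = 2*(-1/Z) + Z = -2/Z + Z = Z - 2/Z)
(18166 - 42502)*(40007 + r(71, 116)) = (18166 - 42502)*(40007 + (71 - 2/71)) = -24336*(40007 + (71 - 2*1/71)) = -24336*(40007 + (71 - 2/71)) = -24336*(40007 + 5039/71) = -24336*2845536/71 = -69248964096/71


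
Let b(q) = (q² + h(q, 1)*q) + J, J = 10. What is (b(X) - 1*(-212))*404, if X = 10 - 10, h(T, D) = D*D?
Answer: 89688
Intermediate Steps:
h(T, D) = D²
X = 0
b(q) = 10 + q + q² (b(q) = (q² + 1²*q) + 10 = (q² + 1*q) + 10 = (q² + q) + 10 = (q + q²) + 10 = 10 + q + q²)
(b(X) - 1*(-212))*404 = ((10 + 0 + 0²) - 1*(-212))*404 = ((10 + 0 + 0) + 212)*404 = (10 + 212)*404 = 222*404 = 89688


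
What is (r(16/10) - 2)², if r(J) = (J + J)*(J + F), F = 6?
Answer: 311364/625 ≈ 498.18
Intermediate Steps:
r(J) = 2*J*(6 + J) (r(J) = (J + J)*(J + 6) = (2*J)*(6 + J) = 2*J*(6 + J))
(r(16/10) - 2)² = (2*(16/10)*(6 + 16/10) - 2)² = (2*(16*(⅒))*(6 + 16*(⅒)) - 2)² = (2*(8/5)*(6 + 8/5) - 2)² = (2*(8/5)*(38/5) - 2)² = (608/25 - 2)² = (558/25)² = 311364/625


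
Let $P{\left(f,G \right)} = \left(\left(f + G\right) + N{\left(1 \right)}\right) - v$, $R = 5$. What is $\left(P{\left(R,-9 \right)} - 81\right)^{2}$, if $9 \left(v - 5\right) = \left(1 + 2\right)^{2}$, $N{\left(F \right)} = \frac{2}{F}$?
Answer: $7921$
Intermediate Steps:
$v = 6$ ($v = 5 + \frac{\left(1 + 2\right)^{2}}{9} = 5 + \frac{3^{2}}{9} = 5 + \frac{1}{9} \cdot 9 = 5 + 1 = 6$)
$P{\left(f,G \right)} = -4 + G + f$ ($P{\left(f,G \right)} = \left(\left(f + G\right) + \frac{2}{1}\right) - 6 = \left(\left(G + f\right) + 2 \cdot 1\right) - 6 = \left(\left(G + f\right) + 2\right) - 6 = \left(2 + G + f\right) - 6 = -4 + G + f$)
$\left(P{\left(R,-9 \right)} - 81\right)^{2} = \left(\left(-4 - 9 + 5\right) - 81\right)^{2} = \left(-8 - 81\right)^{2} = \left(-89\right)^{2} = 7921$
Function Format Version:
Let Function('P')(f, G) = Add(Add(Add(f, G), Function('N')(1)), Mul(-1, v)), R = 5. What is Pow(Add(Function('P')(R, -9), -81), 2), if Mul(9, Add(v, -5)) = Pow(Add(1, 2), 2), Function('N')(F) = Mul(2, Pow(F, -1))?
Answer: 7921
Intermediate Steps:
v = 6 (v = Add(5, Mul(Rational(1, 9), Pow(Add(1, 2), 2))) = Add(5, Mul(Rational(1, 9), Pow(3, 2))) = Add(5, Mul(Rational(1, 9), 9)) = Add(5, 1) = 6)
Function('P')(f, G) = Add(-4, G, f) (Function('P')(f, G) = Add(Add(Add(f, G), Mul(2, Pow(1, -1))), Mul(-1, 6)) = Add(Add(Add(G, f), Mul(2, 1)), -6) = Add(Add(Add(G, f), 2), -6) = Add(Add(2, G, f), -6) = Add(-4, G, f))
Pow(Add(Function('P')(R, -9), -81), 2) = Pow(Add(Add(-4, -9, 5), -81), 2) = Pow(Add(-8, -81), 2) = Pow(-89, 2) = 7921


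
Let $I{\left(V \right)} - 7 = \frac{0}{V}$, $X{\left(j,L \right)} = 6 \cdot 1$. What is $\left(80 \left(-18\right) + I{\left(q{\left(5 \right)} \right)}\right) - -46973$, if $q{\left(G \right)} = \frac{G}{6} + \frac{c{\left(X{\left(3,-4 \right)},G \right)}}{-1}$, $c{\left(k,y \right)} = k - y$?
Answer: $45540$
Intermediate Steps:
$X{\left(j,L \right)} = 6$
$q{\left(G \right)} = -6 + \frac{7 G}{6}$ ($q{\left(G \right)} = \frac{G}{6} + \frac{6 - G}{-1} = G \frac{1}{6} + \left(6 - G\right) \left(-1\right) = \frac{G}{6} + \left(-6 + G\right) = -6 + \frac{7 G}{6}$)
$I{\left(V \right)} = 7$ ($I{\left(V \right)} = 7 + \frac{0}{V} = 7 + 0 = 7$)
$\left(80 \left(-18\right) + I{\left(q{\left(5 \right)} \right)}\right) - -46973 = \left(80 \left(-18\right) + 7\right) - -46973 = \left(-1440 + 7\right) + 46973 = -1433 + 46973 = 45540$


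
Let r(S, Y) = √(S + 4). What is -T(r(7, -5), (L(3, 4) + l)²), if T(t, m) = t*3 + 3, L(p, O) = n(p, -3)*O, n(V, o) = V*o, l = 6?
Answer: -3 - 3*√11 ≈ -12.950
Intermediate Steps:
L(p, O) = -3*O*p (L(p, O) = (p*(-3))*O = (-3*p)*O = -3*O*p)
r(S, Y) = √(4 + S)
T(t, m) = 3 + 3*t (T(t, m) = 3*t + 3 = 3 + 3*t)
-T(r(7, -5), (L(3, 4) + l)²) = -(3 + 3*√(4 + 7)) = -(3 + 3*√11) = -3 - 3*√11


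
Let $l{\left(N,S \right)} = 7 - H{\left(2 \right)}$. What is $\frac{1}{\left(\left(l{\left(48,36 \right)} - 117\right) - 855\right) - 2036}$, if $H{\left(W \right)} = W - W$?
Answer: $- \frac{1}{3001} \approx -0.00033322$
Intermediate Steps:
$H{\left(W \right)} = 0$
$l{\left(N,S \right)} = 7$ ($l{\left(N,S \right)} = 7 - 0 = 7 + 0 = 7$)
$\frac{1}{\left(\left(l{\left(48,36 \right)} - 117\right) - 855\right) - 2036} = \frac{1}{\left(\left(7 - 117\right) - 855\right) - 2036} = \frac{1}{\left(-110 - 855\right) - 2036} = \frac{1}{-965 - 2036} = \frac{1}{-3001} = - \frac{1}{3001}$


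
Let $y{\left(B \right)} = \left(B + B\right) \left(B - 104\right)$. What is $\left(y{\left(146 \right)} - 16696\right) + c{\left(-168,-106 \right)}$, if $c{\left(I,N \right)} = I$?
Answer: $-4600$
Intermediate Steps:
$y{\left(B \right)} = 2 B \left(-104 + B\right)$
$\left(y{\left(146 \right)} - 16696\right) + c{\left(-168,-106 \right)} = \left(2 \cdot 146 \left(-104 + 146\right) - 16696\right) - 168 = \left(2 \cdot 146 \cdot 42 - 16696\right) - 168 = \left(12264 - 16696\right) - 168 = -4432 - 168 = -4600$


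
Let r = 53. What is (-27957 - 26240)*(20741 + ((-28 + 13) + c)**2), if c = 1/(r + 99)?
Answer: -26252696469285/23104 ≈ -1.1363e+9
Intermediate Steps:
c = 1/152 (c = 1/(53 + 99) = 1/152 ≈ 0.0065789)
(-27957 - 26240)*(20741 + ((-28 + 13) + c)**2) = (-27957 - 26240)*(20741 + ((-28 + 13) + 1/152)**2) = -54197*(20741 + (-15 + 1/152)**2) = -54197*(20741 + (-2279/152)**2) = -54197*(20741 + 5193841/23104) = -54197*484393905/23104 = -26252696469285/23104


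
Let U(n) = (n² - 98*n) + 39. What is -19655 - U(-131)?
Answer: -49693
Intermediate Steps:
U(n) = 39 + n² - 98*n
-19655 - U(-131) = -19655 - (39 + (-131)² - 98*(-131)) = -19655 - (39 + 17161 + 12838) = -19655 - 1*30038 = -19655 - 30038 = -49693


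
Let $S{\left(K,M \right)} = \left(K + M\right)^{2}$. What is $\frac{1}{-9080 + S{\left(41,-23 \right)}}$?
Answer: $- \frac{1}{8756} \approx -0.00011421$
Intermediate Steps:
$\frac{1}{-9080 + S{\left(41,-23 \right)}} = \frac{1}{-9080 + \left(41 - 23\right)^{2}} = \frac{1}{-9080 + 18^{2}} = \frac{1}{-9080 + 324} = \frac{1}{-8756} = - \frac{1}{8756}$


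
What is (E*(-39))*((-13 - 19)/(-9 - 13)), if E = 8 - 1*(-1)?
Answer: -5616/11 ≈ -510.55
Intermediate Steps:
E = 9 (E = 8 + 1 = 9)
(E*(-39))*((-13 - 19)/(-9 - 13)) = (9*(-39))*((-13 - 19)/(-9 - 13)) = -(-11232)/(-22) = -(-11232)*(-1)/22 = -351*16/11 = -5616/11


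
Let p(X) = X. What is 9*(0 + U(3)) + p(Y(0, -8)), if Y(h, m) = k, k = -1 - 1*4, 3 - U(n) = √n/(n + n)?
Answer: 22 - 3*√3/2 ≈ 19.402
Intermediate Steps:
U(n) = 3 - 1/(2*√n) (U(n) = 3 - √n/(n + n) = 3 - √n/(2*n) = 3 - 1/(2*n)*√n = 3 - 1/(2*√n))
k = -5 (k = -1 - 4 = -5)
Y(h, m) = -5
9*(0 + U(3)) + p(Y(0, -8)) = 9*(0 + (3 - √3/6)) - 5 = 9*(3 - √3/6) - 5 = (27 - 3*√3/2) - 5 = 22 - 3*√3/2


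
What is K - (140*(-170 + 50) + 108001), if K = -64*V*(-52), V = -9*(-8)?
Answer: 148415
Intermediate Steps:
V = 72
K = 239616 (K = -64*72*(-52) = -4608*(-52) = 239616)
K - (140*(-170 + 50) + 108001) = 239616 - (140*(-170 + 50) + 108001) = 239616 - (140*(-120) + 108001) = 239616 - (-16800 + 108001) = 239616 - 1*91201 = 239616 - 91201 = 148415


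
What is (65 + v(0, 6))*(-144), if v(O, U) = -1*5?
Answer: -8640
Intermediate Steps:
v(O, U) = -5
(65 + v(0, 6))*(-144) = (65 - 5)*(-144) = 60*(-144) = -8640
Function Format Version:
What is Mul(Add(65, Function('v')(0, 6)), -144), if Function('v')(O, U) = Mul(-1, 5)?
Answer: -8640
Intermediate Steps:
Function('v')(O, U) = -5
Mul(Add(65, Function('v')(0, 6)), -144) = Mul(Add(65, -5), -144) = Mul(60, -144) = -8640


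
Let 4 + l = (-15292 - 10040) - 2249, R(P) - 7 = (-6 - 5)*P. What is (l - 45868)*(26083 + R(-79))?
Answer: -1980219427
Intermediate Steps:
R(P) = 7 - 11*P (R(P) = 7 + (-6 - 5)*P = 7 - 11*P)
l = -27585 (l = -4 + ((-15292 - 10040) - 2249) = -4 + (-25332 - 2249) = -4 - 27581 = -27585)
(l - 45868)*(26083 + R(-79)) = (-27585 - 45868)*(26083 + (7 - 11*(-79))) = -73453*(26083 + (7 + 869)) = -73453*(26083 + 876) = -73453*26959 = -1980219427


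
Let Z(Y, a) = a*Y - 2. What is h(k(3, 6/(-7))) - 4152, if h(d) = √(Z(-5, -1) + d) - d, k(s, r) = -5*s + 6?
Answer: -4143 + I*√6 ≈ -4143.0 + 2.4495*I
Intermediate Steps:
Z(Y, a) = -2 + Y*a (Z(Y, a) = Y*a - 2 = -2 + Y*a)
k(s, r) = 6 - 5*s
h(d) = √(3 + d) - d (h(d) = √((-2 - 5*(-1)) + d) - d = √((-2 + 5) + d) - d = √(3 + d) - d)
h(k(3, 6/(-7))) - 4152 = (√(3 + (6 - 5*3)) - (6 - 5*3)) - 4152 = (√(3 + (6 - 15)) - (6 - 15)) - 4152 = (√(3 - 9) - 1*(-9)) - 4152 = (√(-6) + 9) - 4152 = (I*√6 + 9) - 4152 = (9 + I*√6) - 4152 = -4143 + I*√6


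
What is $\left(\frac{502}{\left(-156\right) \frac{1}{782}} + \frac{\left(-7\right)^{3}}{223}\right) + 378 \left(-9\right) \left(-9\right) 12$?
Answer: $\frac{3173518132}{8697} \approx 3.649 \cdot 10^{5}$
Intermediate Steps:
$\left(\frac{502}{\left(-156\right) \frac{1}{782}} + \frac{\left(-7\right)^{3}}{223}\right) + 378 \left(-9\right) \left(-9\right) 12 = \left(\frac{502}{\left(-156\right) \frac{1}{782}} - \frac{343}{223}\right) + 378 \cdot 81 \cdot 12 = \left(\frac{502}{- \frac{78}{391}} - \frac{343}{223}\right) + 378 \cdot 972 = \left(502 \left(- \frac{391}{78}\right) - \frac{343}{223}\right) + 367416 = \left(- \frac{98141}{39} - \frac{343}{223}\right) + 367416 = - \frac{21898820}{8697} + 367416 = \frac{3173518132}{8697}$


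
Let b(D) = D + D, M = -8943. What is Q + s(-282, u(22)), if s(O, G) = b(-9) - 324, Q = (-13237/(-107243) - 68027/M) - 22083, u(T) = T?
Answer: -21499823993273/959074149 ≈ -22417.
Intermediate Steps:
b(D) = 2*D
Q = -21171820634315/959074149 (Q = (-13237/(-107243) - 68027/(-8943)) - 22083 = (-13237*(-1/107243) - 68027*(-1/8943)) - 22083 = (13237/107243 + 68027/8943) - 22083 = 7413798052/959074149 - 22083 = -21171820634315/959074149 ≈ -22075.)
s(O, G) = -342 (s(O, G) = 2*(-9) - 324 = -18 - 324 = -342)
Q + s(-282, u(22)) = -21171820634315/959074149 - 342 = -21499823993273/959074149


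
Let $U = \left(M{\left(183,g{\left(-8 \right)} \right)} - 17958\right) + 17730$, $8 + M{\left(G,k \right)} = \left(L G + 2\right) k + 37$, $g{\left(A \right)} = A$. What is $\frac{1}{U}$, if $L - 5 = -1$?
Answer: $- \frac{1}{6071} \approx -0.00016472$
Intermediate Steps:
$L = 4$ ($L = 5 - 1 = 4$)
$M{\left(G,k \right)} = 29 + k \left(2 + 4 G\right)$ ($M{\left(G,k \right)} = -8 + \left(\left(4 G + 2\right) k + 37\right) = -8 + \left(\left(2 + 4 G\right) k + 37\right) = -8 + \left(k \left(2 + 4 G\right) + 37\right) = -8 + \left(37 + k \left(2 + 4 G\right)\right) = 29 + k \left(2 + 4 G\right)$)
$U = -6071$ ($U = \left(\left(29 + 2 \left(-8\right) + 4 \cdot 183 \left(-8\right)\right) - 17958\right) + 17730 = \left(\left(29 - 16 - 5856\right) - 17958\right) + 17730 = \left(-5843 - 17958\right) + 17730 = -23801 + 17730 = -6071$)
$\frac{1}{U} = \frac{1}{-6071} = - \frac{1}{6071}$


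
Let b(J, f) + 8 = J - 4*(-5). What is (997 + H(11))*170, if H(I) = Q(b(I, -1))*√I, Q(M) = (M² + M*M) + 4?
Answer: 169490 + 180540*√11 ≈ 7.6827e+5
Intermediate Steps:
b(J, f) = 12 + J (b(J, f) = -8 + (J - 4*(-5)) = -8 + (J + 20) = -8 + (20 + J) = 12 + J)
Q(M) = 4 + 2*M² (Q(M) = (M² + M²) + 4 = 2*M² + 4 = 4 + 2*M²)
H(I) = √I*(4 + 2*(12 + I)²) (H(I) = (4 + 2*(12 + I)²)*√I = √I*(4 + 2*(12 + I)²))
(997 + H(11))*170 = (997 + 2*√11*(2 + (12 + 11)²))*170 = (997 + 2*√11*(2 + 23²))*170 = (997 + 2*√11*(2 + 529))*170 = (997 + 2*√11*531)*170 = (997 + 1062*√11)*170 = 169490 + 180540*√11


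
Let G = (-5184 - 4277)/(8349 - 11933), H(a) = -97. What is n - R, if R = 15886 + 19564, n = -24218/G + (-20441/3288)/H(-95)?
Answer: -134651320540931/3017453496 ≈ -44624.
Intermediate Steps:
G = 9461/3584 (G = -9461/(-3584) = -9461*(-1/3584) = 9461/3584 ≈ 2.6398)
n = -27682594107731/3017453496 (n = -24218/9461/3584 - 20441/3288/(-97) = -24218*3584/9461 - 20441*1/3288*(-1/97) = -86797312/9461 - 20441/3288*(-1/97) = -86797312/9461 + 20441/318936 = -27682594107731/3017453496 ≈ -9174.2)
R = 35450
n - R = -27682594107731/3017453496 - 1*35450 = -27682594107731/3017453496 - 35450 = -134651320540931/3017453496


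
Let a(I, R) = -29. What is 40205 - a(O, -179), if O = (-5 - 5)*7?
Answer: 40234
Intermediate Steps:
O = -70 (O = -10*7 = -70)
40205 - a(O, -179) = 40205 - 1*(-29) = 40205 + 29 = 40234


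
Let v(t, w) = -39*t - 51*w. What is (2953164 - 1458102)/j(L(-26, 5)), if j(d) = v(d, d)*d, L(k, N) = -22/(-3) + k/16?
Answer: -47841984/93845 ≈ -509.80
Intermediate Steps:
v(t, w) = -51*w - 39*t
L(k, N) = 22/3 + k/16 (L(k, N) = -22*(-1/3) + k*(1/16) = 22/3 + k/16)
j(d) = -90*d**2 (j(d) = (-51*d - 39*d)*d = (-90*d)*d = -90*d**2)
(2953164 - 1458102)/j(L(-26, 5)) = (2953164 - 1458102)/((-90*(22/3 + (1/16)*(-26))**2)) = 1495062/((-90*(22/3 - 13/8)**2)) = 1495062/((-90*(137/24)**2)) = 1495062/((-90*18769/576)) = 1495062/(-93845/32) = 1495062*(-32/93845) = -47841984/93845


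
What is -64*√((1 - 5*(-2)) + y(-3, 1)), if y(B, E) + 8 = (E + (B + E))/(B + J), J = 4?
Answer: -64*√2 ≈ -90.510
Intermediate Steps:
y(B, E) = -8 + (B + 2*E)/(4 + B) (y(B, E) = -8 + (E + (B + E))/(B + 4) = -8 + (B + 2*E)/(4 + B))
-64*√((1 - 5*(-2)) + y(-3, 1)) = -64*√((1 - 5*(-2)) + (-32 - 7*(-3) + 2*1)/(4 - 3)) = -64*√((1 + 10) + (-32 + 21 + 2)/1) = -64*√(11 + 1*(-9)) = -64*√(11 - 9) = -64*√2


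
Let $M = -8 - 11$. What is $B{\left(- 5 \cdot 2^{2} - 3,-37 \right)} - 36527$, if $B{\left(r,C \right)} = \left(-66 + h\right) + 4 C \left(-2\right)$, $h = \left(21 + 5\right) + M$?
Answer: $-36290$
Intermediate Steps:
$M = -19$ ($M = -8 - 11 = -19$)
$h = 7$ ($h = \left(21 + 5\right) - 19 = 26 - 19 = 7$)
$B{\left(r,C \right)} = -59 - 8 C$ ($B{\left(r,C \right)} = \left(-66 + 7\right) + 4 C \left(-2\right) = -59 - 8 C$)
$B{\left(- 5 \cdot 2^{2} - 3,-37 \right)} - 36527 = \left(-59 - -296\right) - 36527 = \left(-59 + 296\right) - 36527 = 237 - 36527 = -36290$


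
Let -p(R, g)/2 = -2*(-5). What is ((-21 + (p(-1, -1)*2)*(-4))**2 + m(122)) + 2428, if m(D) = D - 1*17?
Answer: 21854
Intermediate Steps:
p(R, g) = -20 (p(R, g) = -(-4)*(-5) = -2*10 = -20)
m(D) = -17 + D (m(D) = D - 17 = -17 + D)
((-21 + (p(-1, -1)*2)*(-4))**2 + m(122)) + 2428 = ((-21 - 20*2*(-4))**2 + (-17 + 122)) + 2428 = ((-21 - 40*(-4))**2 + 105) + 2428 = ((-21 + 160)**2 + 105) + 2428 = (139**2 + 105) + 2428 = (19321 + 105) + 2428 = 19426 + 2428 = 21854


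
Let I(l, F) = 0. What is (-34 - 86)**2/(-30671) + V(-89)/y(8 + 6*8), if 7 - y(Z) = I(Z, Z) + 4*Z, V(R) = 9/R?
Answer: -277831161/592349023 ≈ -0.46903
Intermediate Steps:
y(Z) = 7 - 4*Z (y(Z) = 7 - (0 + 4*Z) = 7 - 4*Z)
(-34 - 86)**2/(-30671) + V(-89)/y(8 + 6*8) = (-34 - 86)**2/(-30671) + (9/(-89))/(7 - 4*(8 + 6*8)) = (-120)**2*(-1/30671) + (9*(-1/89))/(7 - 4*(8 + 48)) = 14400*(-1/30671) - 9/(89*(7 - 4*56)) = -14400/30671 - 9/(89*(7 - 224)) = -14400/30671 - 9/89/(-217) = -14400/30671 - 9/89*(-1/217) = -14400/30671 + 9/19313 = -277831161/592349023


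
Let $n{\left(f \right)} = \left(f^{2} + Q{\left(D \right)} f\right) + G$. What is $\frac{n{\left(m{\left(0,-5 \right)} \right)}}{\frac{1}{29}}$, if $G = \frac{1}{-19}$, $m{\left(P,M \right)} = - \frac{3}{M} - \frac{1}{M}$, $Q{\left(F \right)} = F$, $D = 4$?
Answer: $\frac{52171}{475} \approx 109.83$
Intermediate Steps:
$m{\left(P,M \right)} = - \frac{4}{M}$
$G = - \frac{1}{19} \approx -0.052632$
$n{\left(f \right)} = - \frac{1}{19} + f^{2} + 4 f$ ($n{\left(f \right)} = \left(f^{2} + 4 f\right) - \frac{1}{19} = - \frac{1}{19} + f^{2} + 4 f$)
$\frac{n{\left(m{\left(0,-5 \right)} \right)}}{\frac{1}{29}} = \frac{- \frac{1}{19} + \left(- \frac{4}{-5}\right)^{2} + 4 \left(- \frac{4}{-5}\right)}{\frac{1}{29}} = \left(- \frac{1}{19} + \left(\left(-4\right) \left(- \frac{1}{5}\right)\right)^{2} + 4 \left(\left(-4\right) \left(- \frac{1}{5}\right)\right)\right) \frac{1}{\frac{1}{29}} = \left(- \frac{1}{19} + \left(\frac{4}{5}\right)^{2} + 4 \cdot \frac{4}{5}\right) 29 = \left(- \frac{1}{19} + \frac{16}{25} + \frac{16}{5}\right) 29 = \frac{1799}{475} \cdot 29 = \frac{52171}{475}$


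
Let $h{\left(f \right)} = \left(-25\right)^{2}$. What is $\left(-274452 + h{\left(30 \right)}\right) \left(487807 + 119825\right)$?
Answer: $-166386047664$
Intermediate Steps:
$h{\left(f \right)} = 625$
$\left(-274452 + h{\left(30 \right)}\right) \left(487807 + 119825\right) = \left(-274452 + 625\right) \left(487807 + 119825\right) = \left(-273827\right) 607632 = -166386047664$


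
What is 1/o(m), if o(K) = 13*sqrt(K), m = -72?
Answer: -I*sqrt(2)/156 ≈ -0.0090655*I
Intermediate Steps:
1/o(m) = 1/(13*sqrt(-72)) = 1/(13*(6*I*sqrt(2))) = 1/(78*I*sqrt(2)) = -I*sqrt(2)/156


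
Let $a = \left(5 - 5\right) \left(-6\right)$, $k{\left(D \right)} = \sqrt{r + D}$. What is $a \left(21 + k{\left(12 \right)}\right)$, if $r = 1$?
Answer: $0$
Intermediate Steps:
$k{\left(D \right)} = \sqrt{1 + D}$
$a = 0$ ($a = 0 \left(-6\right) = 0$)
$a \left(21 + k{\left(12 \right)}\right) = 0 \left(21 + \sqrt{1 + 12}\right) = 0 \left(21 + \sqrt{13}\right) = 0$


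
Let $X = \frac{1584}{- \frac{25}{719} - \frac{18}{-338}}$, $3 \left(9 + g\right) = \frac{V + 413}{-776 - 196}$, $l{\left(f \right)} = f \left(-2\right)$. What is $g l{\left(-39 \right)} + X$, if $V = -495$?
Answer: $\frac{23194551497}{272889} \approx 84996.0$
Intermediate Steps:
$l{\left(f \right)} = - 2 f$
$g = - \frac{13081}{1458}$ ($g = -9 + \frac{\left(-495 + 413\right) \frac{1}{-776 - 196}}{3} = -9 + \frac{\left(-82\right) \frac{1}{-972}}{3} = -9 + \frac{\left(-82\right) \left(- \frac{1}{972}\right)}{3} = -9 + \frac{1}{3} \cdot \frac{41}{486} = -9 + \frac{41}{1458} = - \frac{13081}{1458} \approx -8.9719$)
$X = \frac{96236712}{1123}$ ($X = \frac{1584}{\left(-25\right) \frac{1}{719} - - \frac{9}{169}} = \frac{1584}{- \frac{25}{719} + \frac{9}{169}} = \frac{1584}{\frac{2246}{121511}} = 1584 \cdot \frac{121511}{2246} = \frac{96236712}{1123} \approx 85696.0$)
$g l{\left(-39 \right)} + X = - \frac{13081 \left(\left(-2\right) \left(-39\right)\right)}{1458} + \frac{96236712}{1123} = \left(- \frac{13081}{1458}\right) 78 + \frac{96236712}{1123} = - \frac{170053}{243} + \frac{96236712}{1123} = \frac{23194551497}{272889}$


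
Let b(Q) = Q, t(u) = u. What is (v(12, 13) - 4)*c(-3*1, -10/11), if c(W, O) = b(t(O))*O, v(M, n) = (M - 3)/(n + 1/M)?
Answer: -52000/18997 ≈ -2.7373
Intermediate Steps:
v(M, n) = (-3 + M)/(n + 1/M)
c(W, O) = O**2 (c(W, O) = O*O = O**2)
(v(12, 13) - 4)*c(-3*1, -10/11) = (12*(-3 + 12)/(1 + 12*13) - 4)*(-10/11)**2 = (12*9/(1 + 156) - 4)*(-10*1/11)**2 = (12*9/157 - 4)*(-10/11)**2 = (12*(1/157)*9 - 4)*(100/121) = (108/157 - 4)*(100/121) = -520/157*100/121 = -52000/18997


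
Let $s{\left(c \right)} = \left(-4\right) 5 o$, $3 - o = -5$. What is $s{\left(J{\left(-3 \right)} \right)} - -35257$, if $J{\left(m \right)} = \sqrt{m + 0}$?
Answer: $35097$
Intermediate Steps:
$o = 8$ ($o = 3 - -5 = 3 + 5 = 8$)
$J{\left(m \right)} = \sqrt{m}$
$s{\left(c \right)} = -160$ ($s{\left(c \right)} = \left(-4\right) 5 \cdot 8 = \left(-20\right) 8 = -160$)
$s{\left(J{\left(-3 \right)} \right)} - -35257 = -160 - -35257 = -160 + 35257 = 35097$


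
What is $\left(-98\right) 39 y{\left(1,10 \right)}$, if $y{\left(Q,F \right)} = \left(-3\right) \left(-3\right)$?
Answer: $-34398$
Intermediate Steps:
$y{\left(Q,F \right)} = 9$
$\left(-98\right) 39 y{\left(1,10 \right)} = \left(-98\right) 39 \cdot 9 = \left(-3822\right) 9 = -34398$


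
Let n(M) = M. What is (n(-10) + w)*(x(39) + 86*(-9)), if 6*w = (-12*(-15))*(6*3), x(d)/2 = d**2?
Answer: 1202040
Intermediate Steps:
x(d) = 2*d**2
w = 540 (w = ((-12*(-15))*(6*3))/6 = (180*18)/6 = (1/6)*3240 = 540)
(n(-10) + w)*(x(39) + 86*(-9)) = (-10 + 540)*(2*39**2 + 86*(-9)) = 530*(2*1521 - 774) = 530*(3042 - 774) = 530*2268 = 1202040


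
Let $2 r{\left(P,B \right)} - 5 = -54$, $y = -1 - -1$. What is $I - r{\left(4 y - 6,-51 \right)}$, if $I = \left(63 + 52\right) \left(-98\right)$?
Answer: $- \frac{22491}{2} \approx -11246.0$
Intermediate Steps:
$y = 0$ ($y = -1 + 1 = 0$)
$r{\left(P,B \right)} = - \frac{49}{2}$ ($r{\left(P,B \right)} = \frac{5}{2} + \frac{1}{2} \left(-54\right) = \frac{5}{2} - 27 = - \frac{49}{2}$)
$I = -11270$ ($I = 115 \left(-98\right) = -11270$)
$I - r{\left(4 y - 6,-51 \right)} = -11270 - - \frac{49}{2} = -11270 + \frac{49}{2} = - \frac{22491}{2}$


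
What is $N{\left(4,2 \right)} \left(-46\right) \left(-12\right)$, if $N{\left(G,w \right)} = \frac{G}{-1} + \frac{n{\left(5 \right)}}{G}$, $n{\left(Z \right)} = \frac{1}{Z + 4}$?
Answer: $- \frac{6578}{3} \approx -2192.7$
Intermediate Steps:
$n{\left(Z \right)} = \frac{1}{4 + Z}$
$N{\left(G,w \right)} = - G + \frac{1}{9 G}$ ($N{\left(G,w \right)} = \frac{G}{-1} + \frac{1}{\left(4 + 5\right) G} = G \left(-1\right) + \frac{1}{9 G} = - G + \frac{1}{9 G}$)
$N{\left(4,2 \right)} \left(-46\right) \left(-12\right) = \left(\left(-1\right) 4 + \frac{1}{9 \cdot 4}\right) \left(-46\right) \left(-12\right) = \left(-4 + \frac{1}{9} \cdot \frac{1}{4}\right) \left(-46\right) \left(-12\right) = \left(-4 + \frac{1}{36}\right) \left(-46\right) \left(-12\right) = \left(- \frac{143}{36}\right) \left(-46\right) \left(-12\right) = \frac{3289}{18} \left(-12\right) = - \frac{6578}{3}$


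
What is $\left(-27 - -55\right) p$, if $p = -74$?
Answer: $-2072$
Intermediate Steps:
$\left(-27 - -55\right) p = \left(-27 - -55\right) \left(-74\right) = \left(-27 + 55\right) \left(-74\right) = 28 \left(-74\right) = -2072$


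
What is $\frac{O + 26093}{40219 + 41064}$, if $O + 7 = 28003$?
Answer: $\frac{54089}{81283} \approx 0.66544$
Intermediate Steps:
$O = 27996$ ($O = -7 + 28003 = 27996$)
$\frac{O + 26093}{40219 + 41064} = \frac{27996 + 26093}{40219 + 41064} = \frac{54089}{81283}$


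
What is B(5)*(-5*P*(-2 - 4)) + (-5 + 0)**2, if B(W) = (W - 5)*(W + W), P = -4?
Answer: 25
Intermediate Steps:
B(W) = 2*W*(-5 + W) (B(W) = (-5 + W)*(2*W) = 2*W*(-5 + W))
B(5)*(-5*P*(-2 - 4)) + (-5 + 0)**2 = (2*5*(-5 + 5))*(-(-20)*(-2 - 4)) + (-5 + 0)**2 = (2*5*0)*(-(-20)*(-6)) + (-5)**2 = 0*(-5*24) + 25 = 0*(-120) + 25 = 0 + 25 = 25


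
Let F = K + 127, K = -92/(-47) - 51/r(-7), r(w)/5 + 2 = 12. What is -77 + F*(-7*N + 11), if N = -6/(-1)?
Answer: -9501193/2350 ≈ -4043.1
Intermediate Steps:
N = 6 (N = -6*(-1) = 6)
r(w) = 50 (r(w) = -10 + 5*12 = -10 + 60 = 50)
K = 2203/2350 (K = -92/(-47) - 51/50 = -92*(-1/47) - 51*1/50 = 92/47 - 51/50 = 2203/2350 ≈ 0.93745)
F = 300653/2350 (F = 2203/2350 + 127 = 300653/2350 ≈ 127.94)
-77 + F*(-7*N + 11) = -77 + 300653*(-7*6 + 11)/2350 = -77 + 300653*(-42 + 11)/2350 = -77 + (300653/2350)*(-31) = -77 - 9320243/2350 = -9501193/2350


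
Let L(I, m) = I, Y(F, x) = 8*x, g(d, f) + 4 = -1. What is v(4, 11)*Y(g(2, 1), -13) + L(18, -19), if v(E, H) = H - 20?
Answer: 954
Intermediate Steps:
g(d, f) = -5 (g(d, f) = -4 - 1 = -5)
v(E, H) = -20 + H
v(4, 11)*Y(g(2, 1), -13) + L(18, -19) = (-20 + 11)*(8*(-13)) + 18 = -9*(-104) + 18 = 936 + 18 = 954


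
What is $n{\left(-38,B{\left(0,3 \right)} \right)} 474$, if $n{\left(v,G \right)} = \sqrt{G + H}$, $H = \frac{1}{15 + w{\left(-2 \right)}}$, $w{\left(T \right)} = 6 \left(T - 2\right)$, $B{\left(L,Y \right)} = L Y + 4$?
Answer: $158 \sqrt{35} \approx 934.74$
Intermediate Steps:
$B{\left(L,Y \right)} = 4 + L Y$
$w{\left(T \right)} = -12 + 6 T$ ($w{\left(T \right)} = 6 \left(-2 + T\right) = -12 + 6 T$)
$H = - \frac{1}{9}$ ($H = \frac{1}{15 + \left(-12 + 6 \left(-2\right)\right)} = \frac{1}{15 - 24} = \frac{1}{-9} = - \frac{1}{9} \approx -0.11111$)
$n{\left(v,G \right)} = \sqrt{- \frac{1}{9} + G}$ ($n{\left(v,G \right)} = \sqrt{G - \frac{1}{9}} = \sqrt{- \frac{1}{9} + G}$)
$n{\left(-38,B{\left(0,3 \right)} \right)} 474 = \frac{\sqrt{-1 + 9 \left(4 + 0 \cdot 3\right)}}{3} \cdot 474 = \frac{\sqrt{-1 + 9 \left(4 + 0\right)}}{3} \cdot 474 = \frac{\sqrt{-1 + 9 \cdot 4}}{3} \cdot 474 = \frac{\sqrt{-1 + 36}}{3} \cdot 474 = \frac{\sqrt{35}}{3} \cdot 474 = 158 \sqrt{35}$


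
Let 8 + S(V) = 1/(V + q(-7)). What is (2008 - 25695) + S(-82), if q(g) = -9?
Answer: -2156246/91 ≈ -23695.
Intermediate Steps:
S(V) = -8 + 1/(-9 + V) (S(V) = -8 + 1/(V - 9) = -8 + 1/(-9 + V))
(2008 - 25695) + S(-82) = (2008 - 25695) + (73 - 8*(-82))/(-9 - 82) = -23687 + (73 + 656)/(-91) = -23687 - 1/91*729 = -23687 - 729/91 = -2156246/91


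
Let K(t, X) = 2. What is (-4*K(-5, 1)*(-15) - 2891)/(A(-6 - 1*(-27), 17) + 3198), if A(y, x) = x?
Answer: -2771/3215 ≈ -0.86190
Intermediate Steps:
(-4*K(-5, 1)*(-15) - 2891)/(A(-6 - 1*(-27), 17) + 3198) = (-4*2*(-15) - 2891)/(17 + 3198) = (-8*(-15) - 2891)/3215 = (120 - 2891)*(1/3215) = -2771*1/3215 = -2771/3215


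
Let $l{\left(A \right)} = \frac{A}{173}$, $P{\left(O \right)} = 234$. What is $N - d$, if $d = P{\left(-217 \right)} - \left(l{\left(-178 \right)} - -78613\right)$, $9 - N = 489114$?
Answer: $- \frac{71055776}{173} \approx -4.1073 \cdot 10^{5}$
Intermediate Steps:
$N = -489105$ ($N = 9 - 489114 = -489105$)
$l{\left(A \right)} = \frac{A}{173}$ ($l{\left(A \right)} = A \frac{1}{173} = \frac{A}{173}$)
$d = - \frac{13559389}{173}$ ($d = 234 - \left(\frac{1}{173} \left(-178\right) - -78613\right) = 234 - \left(- \frac{178}{173} + 78613\right) = 234 - \frac{13599871}{173} = - \frac{13559389}{173} \approx -78378.0$)
$N - d = -489105 - - \frac{13559389}{173} = -489105 + \frac{13559389}{173} = - \frac{71055776}{173}$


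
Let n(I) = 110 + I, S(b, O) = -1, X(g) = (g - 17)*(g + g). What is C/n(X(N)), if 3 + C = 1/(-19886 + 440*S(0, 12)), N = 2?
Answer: -60979/1016300 ≈ -0.060001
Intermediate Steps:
X(g) = 2*g*(-17 + g) (X(g) = (-17 + g)*(2*g) = 2*g*(-17 + g))
C = -60979/20326 (C = -3 + 1/(-19886 + 440*(-1)) = -3 + 1/(-19886 - 440) = -3 + 1/(-20326) = -3 - 1/20326 = -60979/20326 ≈ -3.0000)
C/n(X(N)) = -60979/(20326*(110 + 2*2*(-17 + 2))) = -60979/(20326*(110 + 2*2*(-15))) = -60979/(20326*(110 - 60)) = -60979/20326/50 = -60979/20326*1/50 = -60979/1016300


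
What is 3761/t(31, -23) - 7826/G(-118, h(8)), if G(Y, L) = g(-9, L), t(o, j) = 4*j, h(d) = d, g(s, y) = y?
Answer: -23440/23 ≈ -1019.1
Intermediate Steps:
G(Y, L) = L
3761/t(31, -23) - 7826/G(-118, h(8)) = 3761/((4*(-23))) - 7826/8 = 3761/(-92) - 7826*⅛ = 3761*(-1/92) - 3913/4 = -3761/92 - 3913/4 = -23440/23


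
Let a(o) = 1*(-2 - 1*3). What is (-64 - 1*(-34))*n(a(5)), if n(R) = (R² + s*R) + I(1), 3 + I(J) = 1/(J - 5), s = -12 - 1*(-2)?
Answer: -4305/2 ≈ -2152.5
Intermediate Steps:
s = -10 (s = -12 + 2 = -10)
I(J) = -3 + 1/(-5 + J) (I(J) = -3 + 1/(J - 5) = -3 + 1/(-5 + J))
a(o) = -5 (a(o) = 1*(-2 - 3) = 1*(-5) = -5)
n(R) = -13/4 + R² - 10*R (n(R) = (R² - 10*R) + (16 - 3*1)/(-5 + 1) = (R² - 10*R) + (16 - 3)/(-4) = (R² - 10*R) - ¼*13 = (R² - 10*R) - 13/4 = -13/4 + R² - 10*R)
(-64 - 1*(-34))*n(a(5)) = (-64 - 1*(-34))*(-13/4 + (-5)² - 10*(-5)) = (-64 + 34)*(-13/4 + 25 + 50) = -30*287/4 = -4305/2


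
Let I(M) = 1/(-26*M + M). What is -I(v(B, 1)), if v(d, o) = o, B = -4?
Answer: 1/25 ≈ 0.040000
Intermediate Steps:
I(M) = -1/(25*M) (I(M) = 1/(-25*M) = -1/(25*M))
-I(v(B, 1)) = -(-1)/(25*1) = -(-1)/25 = -1*(-1/25) = 1/25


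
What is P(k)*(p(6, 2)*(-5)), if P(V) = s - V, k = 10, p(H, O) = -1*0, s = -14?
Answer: 0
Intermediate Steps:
p(H, O) = 0
P(V) = -14 - V
P(k)*(p(6, 2)*(-5)) = (-14 - 1*10)*(0*(-5)) = (-14 - 10)*0 = -24*0 = 0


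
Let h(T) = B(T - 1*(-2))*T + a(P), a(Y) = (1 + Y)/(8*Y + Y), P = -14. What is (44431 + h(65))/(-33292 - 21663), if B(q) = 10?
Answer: -5680219/6924330 ≈ -0.82033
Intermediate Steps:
a(Y) = (1 + Y)/(9*Y) (a(Y) = (1 + Y)/((9*Y)) = (1 + Y)*(1/(9*Y)) = (1 + Y)/(9*Y))
h(T) = 13/126 + 10*T (h(T) = 10*T + (⅑)*(1 - 14)/(-14) = 10*T + (⅑)*(-1/14)*(-13) = 10*T + 13/126 = 13/126 + 10*T)
(44431 + h(65))/(-33292 - 21663) = (44431 + (13/126 + 10*65))/(-33292 - 21663) = (44431 + (13/126 + 650))/(-54955) = (44431 + 81913/126)*(-1/54955) = (5680219/126)*(-1/54955) = -5680219/6924330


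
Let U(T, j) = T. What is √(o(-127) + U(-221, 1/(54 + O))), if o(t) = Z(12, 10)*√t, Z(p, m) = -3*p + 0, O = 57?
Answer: √(-221 - 36*I*√127) ≈ 10.977 - 18.48*I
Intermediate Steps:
Z(p, m) = -3*p
o(t) = -36*√t (o(t) = (-3*12)*√t = -36*√t)
√(o(-127) + U(-221, 1/(54 + O))) = √(-36*I*√127 - 221) = √(-221 - 36*I*√127)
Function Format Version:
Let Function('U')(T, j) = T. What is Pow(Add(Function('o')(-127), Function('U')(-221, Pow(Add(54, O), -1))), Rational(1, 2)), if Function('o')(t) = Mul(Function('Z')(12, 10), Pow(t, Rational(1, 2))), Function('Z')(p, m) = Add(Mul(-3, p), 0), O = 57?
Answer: Pow(Add(-221, Mul(-36, I, Pow(127, Rational(1, 2)))), Rational(1, 2)) ≈ Add(10.977, Mul(-18.480, I))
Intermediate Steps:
Function('Z')(p, m) = Mul(-3, p)
Function('o')(t) = Mul(-36, Pow(t, Rational(1, 2))) (Function('o')(t) = Mul(Mul(-3, 12), Pow(t, Rational(1, 2))) = Mul(-36, Pow(t, Rational(1, 2))))
Pow(Add(Function('o')(-127), Function('U')(-221, Pow(Add(54, O), -1))), Rational(1, 2)) = Pow(Add(Mul(-36, Pow(-127, Rational(1, 2))), -221), Rational(1, 2)) = Pow(Add(Mul(-36, Mul(I, Pow(127, Rational(1, 2)))), -221), Rational(1, 2)) = Pow(Add(Mul(-36, I, Pow(127, Rational(1, 2))), -221), Rational(1, 2)) = Pow(Add(-221, Mul(-36, I, Pow(127, Rational(1, 2)))), Rational(1, 2))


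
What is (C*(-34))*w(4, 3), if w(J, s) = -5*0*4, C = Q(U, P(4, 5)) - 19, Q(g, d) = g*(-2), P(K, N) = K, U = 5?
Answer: 0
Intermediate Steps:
Q(g, d) = -2*g
C = -29 (C = -2*5 - 19 = -10 - 19 = -29)
w(J, s) = 0 (w(J, s) = 0*4 = 0)
(C*(-34))*w(4, 3) = -29*(-34)*0 = 986*0 = 0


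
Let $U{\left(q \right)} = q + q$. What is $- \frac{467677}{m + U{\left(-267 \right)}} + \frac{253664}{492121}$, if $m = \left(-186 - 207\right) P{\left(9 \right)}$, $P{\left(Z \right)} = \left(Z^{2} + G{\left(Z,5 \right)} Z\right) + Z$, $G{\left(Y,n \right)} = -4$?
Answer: $\frac{687091507}{31214532} \approx 22.012$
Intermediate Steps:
$P{\left(Z \right)} = Z^{2} - 3 Z$ ($P{\left(Z \right)} = \left(Z^{2} - 4 Z\right) + Z = Z^{2} - 3 Z$)
$U{\left(q \right)} = 2 q$
$m = -21222$ ($m = \left(-186 - 207\right) 9 \left(-3 + 9\right) = - 393 \cdot 9 \cdot 6 = \left(-393\right) 54 = -21222$)
$- \frac{467677}{m + U{\left(-267 \right)}} + \frac{253664}{492121} = - \frac{467677}{-21222 + 2 \left(-267\right)} + \frac{253664}{492121} = - \frac{467677}{-21222 - 534} + 253664 \cdot \frac{1}{492121} = - \frac{467677}{-21756} + \frac{253664}{492121} = \left(-467677\right) \left(- \frac{1}{21756}\right) + \frac{253664}{492121} = \frac{66811}{3108} + \frac{253664}{492121} = \frac{687091507}{31214532}$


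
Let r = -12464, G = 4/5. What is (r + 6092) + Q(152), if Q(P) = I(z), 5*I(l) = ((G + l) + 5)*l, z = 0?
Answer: -6372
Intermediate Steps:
G = 4/5 (G = 4*(1/5) = 4/5 ≈ 0.80000)
I(l) = l*(29/5 + l)/5 (I(l) = (((4/5 + l) + 5)*l)/5 = ((29/5 + l)*l)/5 = (l*(29/5 + l))/5 = l*(29/5 + l)/5)
Q(P) = 0 (Q(P) = (1/25)*0*(29 + 5*0) = (1/25)*0*(29 + 0) = (1/25)*0*29 = 0)
(r + 6092) + Q(152) = (-12464 + 6092) + 0 = -6372 + 0 = -6372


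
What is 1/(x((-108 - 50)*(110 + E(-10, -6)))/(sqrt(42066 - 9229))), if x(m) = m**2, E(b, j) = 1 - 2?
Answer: sqrt(32837)/296597284 ≈ 6.1096e-7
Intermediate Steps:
E(b, j) = -1
1/(x((-108 - 50)*(110 + E(-10, -6)))/(sqrt(42066 - 9229))) = 1/(((-108 - 50)*(110 - 1))**2/(sqrt(42066 - 9229))) = 1/((-158*109)**2/(sqrt(32837))) = 1/((-17222)**2*(sqrt(32837)/32837)) = 1/(296597284*(sqrt(32837)/32837)) = 1/(296597284*sqrt(32837)/32837) = sqrt(32837)/296597284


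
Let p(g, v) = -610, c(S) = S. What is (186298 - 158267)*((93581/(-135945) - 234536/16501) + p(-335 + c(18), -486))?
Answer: -39293786508797581/2243228445 ≈ -1.7517e+7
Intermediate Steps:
(186298 - 158267)*((93581/(-135945) - 234536/16501) + p(-335 + c(18), -486)) = (186298 - 158267)*((93581/(-135945) - 234536/16501) - 610) = 28031*((93581*(-1/135945) - 234536*1/16501) - 610) = 28031*((-93581/135945 - 234536/16501) - 610) = 28031*(-33428176601/2243228445 - 610) = 28031*(-1401797528051/2243228445) = -39293786508797581/2243228445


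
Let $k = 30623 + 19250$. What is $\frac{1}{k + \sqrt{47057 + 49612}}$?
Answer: $\frac{49873}{2487219460} - \frac{3 \sqrt{10741}}{2487219460} \approx 1.9927 \cdot 10^{-5}$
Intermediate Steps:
$k = 49873$
$\frac{1}{k + \sqrt{47057 + 49612}} = \frac{1}{49873 + \sqrt{47057 + 49612}} = \frac{1}{49873 + \sqrt{96669}} = \frac{1}{49873 + 3 \sqrt{10741}}$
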